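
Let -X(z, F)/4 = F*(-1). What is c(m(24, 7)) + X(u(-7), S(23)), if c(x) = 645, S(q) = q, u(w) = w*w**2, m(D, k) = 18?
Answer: 737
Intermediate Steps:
u(w) = w**3
X(z, F) = 4*F (X(z, F) = -4*F*(-1) = -(-4)*F = 4*F)
c(m(24, 7)) + X(u(-7), S(23)) = 645 + 4*23 = 645 + 92 = 737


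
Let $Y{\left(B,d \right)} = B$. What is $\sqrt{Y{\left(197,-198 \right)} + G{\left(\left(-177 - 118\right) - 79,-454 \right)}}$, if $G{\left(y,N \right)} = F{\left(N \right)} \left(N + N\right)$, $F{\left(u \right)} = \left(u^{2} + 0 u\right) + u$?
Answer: $i \sqrt{186740899} \approx 13665.0 i$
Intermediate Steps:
$F{\left(u \right)} = u + u^{2}$ ($F{\left(u \right)} = \left(u^{2} + 0\right) + u = u^{2} + u = u + u^{2}$)
$G{\left(y,N \right)} = 2 N^{2} \left(1 + N\right)$ ($G{\left(y,N \right)} = N \left(1 + N\right) \left(N + N\right) = N \left(1 + N\right) 2 N = 2 N^{2} \left(1 + N\right)$)
$\sqrt{Y{\left(197,-198 \right)} + G{\left(\left(-177 - 118\right) - 79,-454 \right)}} = \sqrt{197 + 2 \left(-454\right)^{2} \left(1 - 454\right)} = \sqrt{197 + 2 \cdot 206116 \left(-453\right)} = \sqrt{197 - 186741096} = \sqrt{-186740899} = i \sqrt{186740899}$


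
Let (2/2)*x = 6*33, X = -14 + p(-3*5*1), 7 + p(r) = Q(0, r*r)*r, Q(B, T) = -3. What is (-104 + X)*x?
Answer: -15840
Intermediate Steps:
p(r) = -7 - 3*r
X = 24 (X = -14 + (-7 - 3*(-3*5)) = -14 + (-7 - (-45)) = -14 + (-7 - 3*(-15)) = -14 + (-7 + 45) = -14 + 38 = 24)
x = 198 (x = 6*33 = 198)
(-104 + X)*x = (-104 + 24)*198 = -80*198 = -15840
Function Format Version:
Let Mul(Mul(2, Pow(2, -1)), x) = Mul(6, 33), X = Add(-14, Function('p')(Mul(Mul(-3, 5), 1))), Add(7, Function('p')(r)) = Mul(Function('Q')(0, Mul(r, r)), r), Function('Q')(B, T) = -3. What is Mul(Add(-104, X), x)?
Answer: -15840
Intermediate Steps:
Function('p')(r) = Add(-7, Mul(-3, r))
X = 24 (X = Add(-14, Add(-7, Mul(-3, Mul(Mul(-3, 5), 1)))) = Add(-14, Add(-7, Mul(-3, Mul(-15, 1)))) = Add(-14, Add(-7, Mul(-3, -15))) = Add(-14, Add(-7, 45)) = Add(-14, 38) = 24)
x = 198 (x = Mul(6, 33) = 198)
Mul(Add(-104, X), x) = Mul(Add(-104, 24), 198) = Mul(-80, 198) = -15840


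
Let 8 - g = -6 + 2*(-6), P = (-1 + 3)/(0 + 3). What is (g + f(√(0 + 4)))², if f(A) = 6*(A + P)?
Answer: 1764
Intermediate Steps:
P = ⅔ (P = 2/3 = 2*(⅓) = ⅔ ≈ 0.66667)
f(A) = 4 + 6*A (f(A) = 6*(A + ⅔) = 6*(⅔ + A) = 4 + 6*A)
g = 26 (g = 8 - (-6 + 2*(-6)) = 8 - (-6 - 12) = 8 - 1*(-18) = 8 + 18 = 26)
(g + f(√(0 + 4)))² = (26 + (4 + 6*√(0 + 4)))² = (26 + (4 + 6*√4))² = (26 + (4 + 6*2))² = (26 + (4 + 12))² = (26 + 16)² = 42² = 1764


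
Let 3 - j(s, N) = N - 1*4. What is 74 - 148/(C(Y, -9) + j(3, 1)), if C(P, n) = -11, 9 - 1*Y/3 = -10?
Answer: 518/5 ≈ 103.60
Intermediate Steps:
Y = 57 (Y = 27 - 3*(-10) = 27 + 30 = 57)
j(s, N) = 7 - N (j(s, N) = 3 - (N - 1*4) = 3 - (N - 4) = 3 - (-4 + N) = 3 + (4 - N) = 7 - N)
74 - 148/(C(Y, -9) + j(3, 1)) = 74 - 148/(-11 + (7 - 1*1)) = 74 - 148/(-11 + (7 - 1)) = 74 - 148/(-11 + 6) = 74 - 148/(-5) = 74 - ⅕*(-148) = 74 + 148/5 = 518/5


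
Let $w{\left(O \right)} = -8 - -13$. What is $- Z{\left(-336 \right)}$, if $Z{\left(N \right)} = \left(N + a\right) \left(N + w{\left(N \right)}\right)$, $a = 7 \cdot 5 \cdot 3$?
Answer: $-76461$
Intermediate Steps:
$w{\left(O \right)} = 5$ ($w{\left(O \right)} = -8 + 13 = 5$)
$a = 105$ ($a = 35 \cdot 3 = 105$)
$Z{\left(N \right)} = \left(5 + N\right) \left(105 + N\right)$ ($Z{\left(N \right)} = \left(N + 105\right) \left(N + 5\right) = \left(105 + N\right) \left(5 + N\right) = \left(5 + N\right) \left(105 + N\right)$)
$- Z{\left(-336 \right)} = - (525 + \left(-336\right)^{2} + 110 \left(-336\right)) = - (525 + 112896 - 36960) = \left(-1\right) 76461 = -76461$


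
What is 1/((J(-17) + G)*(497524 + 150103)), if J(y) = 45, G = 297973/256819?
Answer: 256819/7677506693156 ≈ 3.3451e-8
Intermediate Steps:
G = 297973/256819 (G = 297973*(1/256819) = 297973/256819 ≈ 1.1602)
1/((J(-17) + G)*(497524 + 150103)) = 1/((45 + 297973/256819)*(497524 + 150103)) = 1/((11854828/256819)*647627) = 1/(7677506693156/256819) = 256819/7677506693156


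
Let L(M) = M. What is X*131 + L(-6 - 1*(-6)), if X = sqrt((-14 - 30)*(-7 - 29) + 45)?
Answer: 393*sqrt(181) ≈ 5287.3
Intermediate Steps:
X = 3*sqrt(181) (X = sqrt(-44*(-36) + 45) = sqrt(1584 + 45) = sqrt(1629) = 3*sqrt(181) ≈ 40.361)
X*131 + L(-6 - 1*(-6)) = (3*sqrt(181))*131 + (-6 - 1*(-6)) = 393*sqrt(181) + (-6 + 6) = 393*sqrt(181) + 0 = 393*sqrt(181)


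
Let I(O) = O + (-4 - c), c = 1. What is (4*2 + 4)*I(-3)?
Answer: -96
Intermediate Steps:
I(O) = -5 + O (I(O) = O + (-4 - 1*1) = O + (-4 - 1) = O - 5 = -5 + O)
(4*2 + 4)*I(-3) = (4*2 + 4)*(-5 - 3) = (8 + 4)*(-8) = 12*(-8) = -96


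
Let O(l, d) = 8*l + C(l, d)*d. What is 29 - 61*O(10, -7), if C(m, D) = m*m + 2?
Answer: 38703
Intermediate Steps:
C(m, D) = 2 + m**2 (C(m, D) = m**2 + 2 = 2 + m**2)
O(l, d) = 8*l + d*(2 + l**2) (O(l, d) = 8*l + (2 + l**2)*d = 8*l + d*(2 + l**2))
29 - 61*O(10, -7) = 29 - 61*(8*10 - 7*(2 + 10**2)) = 29 - 61*(80 - 7*(2 + 100)) = 29 - 61*(80 - 7*102) = 29 - 61*(80 - 714) = 29 - 61*(-634) = 29 + 38674 = 38703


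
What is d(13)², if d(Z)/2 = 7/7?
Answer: 4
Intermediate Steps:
d(Z) = 2 (d(Z) = 2*(7/7) = 2*(7*(⅐)) = 2*1 = 2)
d(13)² = 2² = 4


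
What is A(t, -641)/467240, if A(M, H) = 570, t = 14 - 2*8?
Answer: 57/46724 ≈ 0.0012199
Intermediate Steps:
t = -2 (t = 14 - 16 = -2)
A(t, -641)/467240 = 570/467240 = 570*(1/467240) = 57/46724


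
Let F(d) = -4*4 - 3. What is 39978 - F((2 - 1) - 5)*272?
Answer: 45146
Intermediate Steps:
F(d) = -19 (F(d) = -16 - 3 = -19)
39978 - F((2 - 1) - 5)*272 = 39978 - (-19)*272 = 39978 - 1*(-5168) = 39978 + 5168 = 45146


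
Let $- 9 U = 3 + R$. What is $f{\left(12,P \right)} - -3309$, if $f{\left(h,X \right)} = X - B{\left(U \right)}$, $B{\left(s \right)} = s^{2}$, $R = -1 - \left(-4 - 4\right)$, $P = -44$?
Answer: $\frac{264365}{81} \approx 3263.8$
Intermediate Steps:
$R = 7$ ($R = -1 - -8 = -1 + 8 = 7$)
$U = - \frac{10}{9}$ ($U = - \frac{3 + 7}{9} = \left(- \frac{1}{9}\right) 10 = - \frac{10}{9} \approx -1.1111$)
$f{\left(h,X \right)} = - \frac{100}{81} + X$ ($f{\left(h,X \right)} = X - \left(- \frac{10}{9}\right)^{2} = X - \frac{100}{81} = - \frac{100}{81} + X$)
$f{\left(12,P \right)} - -3309 = \left(- \frac{100}{81} - 44\right) - -3309 = - \frac{3664}{81} + 3309 = \frac{264365}{81}$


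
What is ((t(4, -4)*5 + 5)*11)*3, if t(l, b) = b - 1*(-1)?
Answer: -330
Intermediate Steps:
t(l, b) = 1 + b (t(l, b) = b + 1 = 1 + b)
((t(4, -4)*5 + 5)*11)*3 = (((1 - 4)*5 + 5)*11)*3 = ((-3*5 + 5)*11)*3 = ((-15 + 5)*11)*3 = -10*11*3 = -110*3 = -330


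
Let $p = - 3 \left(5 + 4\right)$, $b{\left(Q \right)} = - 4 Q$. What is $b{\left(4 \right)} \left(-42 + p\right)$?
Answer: $1104$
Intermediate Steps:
$p = -27$ ($p = \left(-3\right) 9 = -27$)
$b{\left(4 \right)} \left(-42 + p\right) = \left(-4\right) 4 \left(-42 - 27\right) = \left(-16\right) \left(-69\right) = 1104$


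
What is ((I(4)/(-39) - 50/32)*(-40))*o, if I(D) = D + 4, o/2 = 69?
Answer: 126845/13 ≈ 9757.3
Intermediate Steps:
o = 138 (o = 2*69 = 138)
I(D) = 4 + D
((I(4)/(-39) - 50/32)*(-40))*o = (((4 + 4)/(-39) - 50/32)*(-40))*138 = ((8*(-1/39) - 50*1/32)*(-40))*138 = ((-8/39 - 25/16)*(-40))*138 = -1103/624*(-40)*138 = (5515/78)*138 = 126845/13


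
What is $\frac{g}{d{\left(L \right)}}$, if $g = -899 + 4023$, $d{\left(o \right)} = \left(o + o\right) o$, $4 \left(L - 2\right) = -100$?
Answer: $\frac{1562}{529} \approx 2.9527$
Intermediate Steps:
$L = -23$ ($L = 2 + \frac{1}{4} \left(-100\right) = 2 - 25 = -23$)
$d{\left(o \right)} = 2 o^{2}$ ($d{\left(o \right)} = 2 o o = 2 o^{2}$)
$g = 3124$
$\frac{g}{d{\left(L \right)}} = \frac{3124}{2 \left(-23\right)^{2}} = \frac{3124}{2 \cdot 529} = \frac{3124}{1058} = 3124 \cdot \frac{1}{1058} = \frac{1562}{529}$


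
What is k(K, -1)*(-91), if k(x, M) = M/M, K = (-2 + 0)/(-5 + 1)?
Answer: -91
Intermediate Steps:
K = ½ (K = -2/(-4) = -2*(-¼) = ½ ≈ 0.50000)
k(x, M) = 1
k(K, -1)*(-91) = 1*(-91) = -91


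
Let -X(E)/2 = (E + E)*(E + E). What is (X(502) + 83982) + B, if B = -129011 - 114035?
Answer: -2175096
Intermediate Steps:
X(E) = -8*E² (X(E) = -2*(E + E)*(E + E) = -2*2*E*2*E = -8*E²)
B = -243046
(X(502) + 83982) + B = (-8*502² + 83982) - 243046 = (-8*252004 + 83982) - 243046 = (-2016032 + 83982) - 243046 = -1932050 - 243046 = -2175096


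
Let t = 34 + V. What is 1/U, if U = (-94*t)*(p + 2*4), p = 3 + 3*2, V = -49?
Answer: 1/23970 ≈ 4.1719e-5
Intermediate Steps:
p = 9 (p = 3 + 6 = 9)
t = -15 (t = 34 - 49 = -15)
U = 23970 (U = (-94*(-15))*(9 + 2*4) = 1410*(9 + 8) = 1410*17 = 23970)
1/U = 1/23970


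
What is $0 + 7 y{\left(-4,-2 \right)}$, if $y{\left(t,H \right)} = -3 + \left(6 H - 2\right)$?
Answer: $-119$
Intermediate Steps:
$y{\left(t,H \right)} = -5 + 6 H$ ($y{\left(t,H \right)} = -3 + \left(-2 + 6 H\right) = -5 + 6 H$)
$0 + 7 y{\left(-4,-2 \right)} = 0 + 7 \left(-5 + 6 \left(-2\right)\right) = 0 + 7 \left(-5 - 12\right) = 0 + 7 \left(-17\right) = 0 - 119 = -119$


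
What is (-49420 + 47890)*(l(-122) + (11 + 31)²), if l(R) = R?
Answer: -2512260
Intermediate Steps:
(-49420 + 47890)*(l(-122) + (11 + 31)²) = (-49420 + 47890)*(-122 + (11 + 31)²) = -1530*(-122 + 42²) = -1530*(-122 + 1764) = -1530*1642 = -2512260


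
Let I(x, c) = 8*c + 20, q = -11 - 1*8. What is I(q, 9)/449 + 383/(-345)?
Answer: -140227/154905 ≈ -0.90524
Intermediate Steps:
q = -19 (q = -11 - 8 = -19)
I(x, c) = 20 + 8*c
I(q, 9)/449 + 383/(-345) = (20 + 8*9)/449 + 383/(-345) = (20 + 72)*(1/449) + 383*(-1/345) = 92*(1/449) - 383/345 = 92/449 - 383/345 = -140227/154905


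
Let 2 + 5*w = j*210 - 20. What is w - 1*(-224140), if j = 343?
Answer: 1192708/5 ≈ 2.3854e+5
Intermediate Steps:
w = 72008/5 (w = -⅖ + (343*210 - 20)/5 = -⅖ + (72030 - 20)/5 = -⅖ + (⅕)*72010 = -⅖ + 14402 = 72008/5 ≈ 14402.)
w - 1*(-224140) = 72008/5 - 1*(-224140) = 72008/5 + 224140 = 1192708/5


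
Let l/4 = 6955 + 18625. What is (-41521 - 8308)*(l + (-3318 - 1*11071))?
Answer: -4381513799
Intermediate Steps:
l = 102320 (l = 4*(6955 + 18625) = 4*25580 = 102320)
(-41521 - 8308)*(l + (-3318 - 1*11071)) = (-41521 - 8308)*(102320 + (-3318 - 1*11071)) = -49829*(102320 + (-3318 - 11071)) = -49829*(102320 - 14389) = -49829*87931 = -4381513799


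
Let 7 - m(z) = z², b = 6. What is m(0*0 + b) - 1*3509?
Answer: -3538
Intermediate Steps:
m(z) = 7 - z²
m(0*0 + b) - 1*3509 = (7 - (0*0 + 6)²) - 1*3509 = (7 - (0 + 6)²) - 3509 = (7 - 1*6²) - 3509 = (7 - 1*36) - 3509 = (7 - 36) - 3509 = -29 - 3509 = -3538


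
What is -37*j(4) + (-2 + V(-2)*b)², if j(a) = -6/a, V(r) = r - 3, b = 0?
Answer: 119/2 ≈ 59.500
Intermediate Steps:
V(r) = -3 + r
-37*j(4) + (-2 + V(-2)*b)² = -(-222)/4 + (-2 + (-3 - 2)*0)² = -(-222)/4 + (-2 - 5*0)² = -37*(-3/2) + (-2 + 0)² = 111/2 + (-2)² = 111/2 + 4 = 119/2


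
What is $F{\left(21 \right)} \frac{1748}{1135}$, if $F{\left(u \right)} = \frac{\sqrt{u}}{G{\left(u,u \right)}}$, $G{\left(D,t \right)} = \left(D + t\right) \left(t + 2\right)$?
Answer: $\frac{38 \sqrt{21}}{23835} \approx 0.007306$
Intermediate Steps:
$G{\left(D,t \right)} = \left(2 + t\right) \left(D + t\right)$ ($G{\left(D,t \right)} = \left(D + t\right) \left(2 + t\right) = \left(2 + t\right) \left(D + t\right)$)
$F{\left(u \right)} = \frac{\sqrt{u}}{2 u^{2} + 4 u}$ ($F{\left(u \right)} = \frac{\sqrt{u}}{u^{2} + 2 u + 2 u + u u} = \frac{\sqrt{u}}{u^{2} + 2 u + 2 u + u^{2}} = \frac{\sqrt{u}}{2 u^{2} + 4 u}$)
$F{\left(21 \right)} \frac{1748}{1135} = \frac{1}{2 \sqrt{21} \left(2 + 21\right)} \frac{1748}{1135} = \frac{\frac{1}{21} \sqrt{21}}{2 \cdot 23} \cdot 1748 \cdot \frac{1}{1135} = \frac{1}{2} \frac{\sqrt{21}}{21} \cdot \frac{1}{23} \cdot \frac{1748}{1135} = \frac{\sqrt{21}}{966} \cdot \frac{1748}{1135} = \frac{38 \sqrt{21}}{23835}$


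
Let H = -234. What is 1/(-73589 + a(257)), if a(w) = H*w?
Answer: -1/133727 ≈ -7.4779e-6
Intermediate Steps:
a(w) = -234*w
1/(-73589 + a(257)) = 1/(-73589 - 234*257) = 1/(-73589 - 60138) = 1/(-133727) = -1/133727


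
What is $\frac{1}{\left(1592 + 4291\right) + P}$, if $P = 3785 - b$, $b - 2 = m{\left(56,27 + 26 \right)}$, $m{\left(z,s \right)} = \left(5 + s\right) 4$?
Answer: $\frac{1}{9434} \approx 0.000106$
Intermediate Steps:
$m{\left(z,s \right)} = 20 + 4 s$
$b = 234$ ($b = 2 + \left(20 + 4 \left(27 + 26\right)\right) = 2 + \left(20 + 4 \cdot 53\right) = 2 + \left(20 + 212\right) = 2 + 232 = 234$)
$P = 3551$ ($P = 3785 - 234 = 3551$)
$\frac{1}{\left(1592 + 4291\right) + P} = \frac{1}{\left(1592 + 4291\right) + 3551} = \frac{1}{5883 + 3551} = \frac{1}{9434}$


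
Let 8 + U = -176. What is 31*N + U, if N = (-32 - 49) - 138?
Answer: -6973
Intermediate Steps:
U = -184 (U = -8 - 176 = -184)
N = -219 (N = -81 - 138 = -219)
31*N + U = 31*(-219) - 184 = -6789 - 184 = -6973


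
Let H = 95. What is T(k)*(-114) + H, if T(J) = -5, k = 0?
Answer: 665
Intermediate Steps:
T(k)*(-114) + H = -5*(-114) + 95 = 570 + 95 = 665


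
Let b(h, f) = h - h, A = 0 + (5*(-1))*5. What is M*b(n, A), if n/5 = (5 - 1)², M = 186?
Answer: 0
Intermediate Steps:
A = -25 (A = 0 - 5*5 = 0 - 25 = -25)
n = 80 (n = 5*(5 - 1)² = 5*4² = 5*16 = 80)
b(h, f) = 0
M*b(n, A) = 186*0 = 0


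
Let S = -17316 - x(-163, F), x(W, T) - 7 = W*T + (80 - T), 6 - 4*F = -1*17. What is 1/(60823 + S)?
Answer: 1/44363 ≈ 2.2541e-5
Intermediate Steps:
F = 23/4 (F = 3/2 - (-1)*17/4 = 3/2 - ¼*(-17) = 3/2 + 17/4 = 23/4 ≈ 5.7500)
x(W, T) = 87 - T + T*W (x(W, T) = 7 + (W*T + (80 - T)) = 7 + (T*W + (80 - T)) = 7 + (80 - T + T*W) = 87 - T + T*W)
S = -16460 (S = -17316 - (87 - 1*23/4 + (23/4)*(-163)) = -17316 - (87 - 23/4 - 3749/4) = -17316 - 1*(-856) = -17316 + 856 = -16460)
1/(60823 + S) = 1/(60823 - 16460) = 1/44363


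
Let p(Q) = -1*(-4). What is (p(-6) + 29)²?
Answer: 1089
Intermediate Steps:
p(Q) = 4
(p(-6) + 29)² = (4 + 29)² = 33² = 1089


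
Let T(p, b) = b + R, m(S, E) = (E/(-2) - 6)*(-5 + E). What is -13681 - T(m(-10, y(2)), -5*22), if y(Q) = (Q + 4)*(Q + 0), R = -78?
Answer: -13493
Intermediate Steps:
y(Q) = Q*(4 + Q) (y(Q) = (4 + Q)*Q = Q*(4 + Q))
m(S, E) = (-6 - E/2)*(-5 + E) (m(S, E) = (E*(-½) - 6)*(-5 + E) = (-E/2 - 6)*(-5 + E) = (-6 - E/2)*(-5 + E))
T(p, b) = -78 + b (T(p, b) = b - 78 = -78 + b)
-13681 - T(m(-10, y(2)), -5*22) = -13681 - (-78 - 5*22) = -13681 - (-78 - 110) = -13681 - 1*(-188) = -13681 + 188 = -13493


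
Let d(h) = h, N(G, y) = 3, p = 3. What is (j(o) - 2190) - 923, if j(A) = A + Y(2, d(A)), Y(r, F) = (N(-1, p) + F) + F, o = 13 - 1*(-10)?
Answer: -3041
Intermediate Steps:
o = 23 (o = 13 + 10 = 23)
Y(r, F) = 3 + 2*F (Y(r, F) = (3 + F) + F = 3 + 2*F)
j(A) = 3 + 3*A (j(A) = A + (3 + 2*A) = 3 + 3*A)
(j(o) - 2190) - 923 = ((3 + 3*23) - 2190) - 923 = ((3 + 69) - 2190) - 923 = (72 - 2190) - 923 = -2118 - 923 = -3041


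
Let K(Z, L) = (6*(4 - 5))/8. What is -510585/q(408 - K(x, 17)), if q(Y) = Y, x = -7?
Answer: -136156/109 ≈ -1249.1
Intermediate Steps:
K(Z, L) = -¾ (K(Z, L) = (6*(-1))*(⅛) = -6*⅛ = -¾)
-510585/q(408 - K(x, 17)) = -510585/(408 - 1*(-¾)) = -510585/(408 + ¾) = -510585/1635/4 = -510585*4/1635 = -136156/109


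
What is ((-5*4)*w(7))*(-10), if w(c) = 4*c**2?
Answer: 39200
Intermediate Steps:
((-5*4)*w(7))*(-10) = ((-5*4)*(4*7**2))*(-10) = -80*49*(-10) = -20*196*(-10) = -3920*(-10) = 39200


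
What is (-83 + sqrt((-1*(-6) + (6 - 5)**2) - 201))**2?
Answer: (83 - I*sqrt(194))**2 ≈ 6695.0 - 2312.1*I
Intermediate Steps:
(-83 + sqrt((-1*(-6) + (6 - 5)**2) - 201))**2 = (-83 + sqrt((6 + 1**2) - 201))**2 = (-83 + sqrt((6 + 1) - 201))**2 = (-83 + sqrt(7 - 201))**2 = (-83 + sqrt(-194))**2 = (-83 + I*sqrt(194))**2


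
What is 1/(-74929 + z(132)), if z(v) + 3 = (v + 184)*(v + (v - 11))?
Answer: 1/5016 ≈ 0.00019936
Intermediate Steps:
z(v) = -3 + (-11 + 2*v)*(184 + v) (z(v) = -3 + (v + 184)*(v + (v - 11)) = -3 + (184 + v)*(v + (-11 + v)) = -3 + (184 + v)*(-11 + 2*v) = -3 + (-11 + 2*v)*(184 + v))
1/(-74929 + z(132)) = 1/(-74929 + (-2027 + 2*132² + 357*132)) = 1/(-74929 + (-2027 + 2*17424 + 47124)) = 1/(-74929 + (-2027 + 34848 + 47124)) = 1/(-74929 + 79945) = 1/5016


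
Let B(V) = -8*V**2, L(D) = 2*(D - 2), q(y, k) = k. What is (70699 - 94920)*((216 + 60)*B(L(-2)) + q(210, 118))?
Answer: 3419859874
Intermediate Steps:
L(D) = -4 + 2*D (L(D) = 2*(-2 + D) = -4 + 2*D)
(70699 - 94920)*((216 + 60)*B(L(-2)) + q(210, 118)) = (70699 - 94920)*((216 + 60)*(-8*(-4 + 2*(-2))**2) + 118) = -24221*(276*(-8*(-4 - 4)**2) + 118) = -24221*(276*(-8*(-8)**2) + 118) = -24221*(276*(-8*64) + 118) = -24221*(276*(-512) + 118) = -24221*(-141312 + 118) = -24221*(-141194) = 3419859874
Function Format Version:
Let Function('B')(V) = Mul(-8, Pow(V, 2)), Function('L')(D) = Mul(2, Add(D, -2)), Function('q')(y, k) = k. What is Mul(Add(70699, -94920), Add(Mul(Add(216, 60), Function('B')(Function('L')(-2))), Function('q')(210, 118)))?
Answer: 3419859874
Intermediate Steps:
Function('L')(D) = Add(-4, Mul(2, D)) (Function('L')(D) = Mul(2, Add(-2, D)) = Add(-4, Mul(2, D)))
Mul(Add(70699, -94920), Add(Mul(Add(216, 60), Function('B')(Function('L')(-2))), Function('q')(210, 118))) = Mul(Add(70699, -94920), Add(Mul(Add(216, 60), Mul(-8, Pow(Add(-4, Mul(2, -2)), 2))), 118)) = Mul(-24221, Add(Mul(276, Mul(-8, Pow(Add(-4, -4), 2))), 118)) = Mul(-24221, Add(Mul(276, Mul(-8, Pow(-8, 2))), 118)) = Mul(-24221, Add(Mul(276, Mul(-8, 64)), 118)) = Mul(-24221, Add(Mul(276, -512), 118)) = Mul(-24221, Add(-141312, 118)) = Mul(-24221, -141194) = 3419859874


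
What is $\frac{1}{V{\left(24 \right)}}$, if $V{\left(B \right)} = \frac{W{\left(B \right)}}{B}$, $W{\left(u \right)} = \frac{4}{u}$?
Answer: $144$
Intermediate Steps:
$V{\left(B \right)} = \frac{4}{B^{2}}$ ($V{\left(B \right)} = \frac{4 \frac{1}{B}}{B} = \frac{4}{B^{2}}$)
$\frac{1}{V{\left(24 \right)}} = \frac{1}{4 \cdot \frac{1}{576}} = \frac{1}{\frac{1}{144}} = 144$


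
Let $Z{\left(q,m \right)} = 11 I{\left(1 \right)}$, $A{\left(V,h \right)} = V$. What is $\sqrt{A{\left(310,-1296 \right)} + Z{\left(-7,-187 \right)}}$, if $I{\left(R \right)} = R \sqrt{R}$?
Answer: $\sqrt{321} \approx 17.916$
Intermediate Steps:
$I{\left(R \right)} = R^{\frac{3}{2}}$
$Z{\left(q,m \right)} = 11$ ($Z{\left(q,m \right)} = 11 \cdot 1^{\frac{3}{2}} = 11 \cdot 1 = 11$)
$\sqrt{A{\left(310,-1296 \right)} + Z{\left(-7,-187 \right)}} = \sqrt{310 + 11} = \sqrt{321}$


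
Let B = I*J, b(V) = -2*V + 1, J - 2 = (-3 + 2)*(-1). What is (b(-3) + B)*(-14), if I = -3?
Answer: 28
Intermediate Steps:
J = 3 (J = 2 + (-3 + 2)*(-1) = 2 - 1*(-1) = 2 + 1 = 3)
b(V) = 1 - 2*V
B = -9 (B = -3*3 = -9)
(b(-3) + B)*(-14) = ((1 - 2*(-3)) - 9)*(-14) = ((1 + 6) - 9)*(-14) = (7 - 9)*(-14) = -2*(-14) = 28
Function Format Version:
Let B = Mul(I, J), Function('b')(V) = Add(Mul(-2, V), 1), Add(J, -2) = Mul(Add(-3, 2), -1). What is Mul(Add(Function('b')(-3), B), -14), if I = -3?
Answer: 28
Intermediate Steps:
J = 3 (J = Add(2, Mul(Add(-3, 2), -1)) = Add(2, Mul(-1, -1)) = Add(2, 1) = 3)
Function('b')(V) = Add(1, Mul(-2, V))
B = -9 (B = Mul(-3, 3) = -9)
Mul(Add(Function('b')(-3), B), -14) = Mul(Add(Add(1, Mul(-2, -3)), -9), -14) = Mul(Add(Add(1, 6), -9), -14) = Mul(Add(7, -9), -14) = Mul(-2, -14) = 28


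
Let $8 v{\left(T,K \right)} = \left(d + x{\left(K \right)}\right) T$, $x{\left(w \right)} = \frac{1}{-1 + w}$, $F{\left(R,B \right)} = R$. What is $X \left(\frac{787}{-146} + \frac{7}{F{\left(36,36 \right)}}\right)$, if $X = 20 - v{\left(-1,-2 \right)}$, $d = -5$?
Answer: $- \frac{395995}{3942} \approx -100.46$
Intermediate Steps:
$v{\left(T,K \right)} = \frac{T \left(-5 + \frac{1}{-1 + K}\right)}{8}$ ($v{\left(T,K \right)} = \frac{\left(-5 + \frac{1}{-1 + K}\right) T}{8} = \frac{T \left(-5 + \frac{1}{-1 + K}\right)}{8}$)
$X = \frac{58}{3}$ ($X = 20 - \frac{1}{8} \left(-1\right) \frac{1}{-1 - 2} \left(6 - -10\right) = 20 - \frac{1}{8} \left(-1\right) \frac{1}{-3} \left(6 + 10\right) = 20 - \frac{1}{8} \left(-1\right) \left(- \frac{1}{3}\right) 16 = 20 - \frac{2}{3} = \frac{58}{3} \approx 19.333$)
$X \left(\frac{787}{-146} + \frac{7}{F{\left(36,36 \right)}}\right) = \frac{58 \left(\frac{787}{-146} + \frac{7}{36}\right)}{3} = \frac{58 \left(787 \left(- \frac{1}{146}\right) + 7 \cdot \frac{1}{36}\right)}{3} = \frac{58 \left(- \frac{787}{146} + \frac{7}{36}\right)}{3} = \frac{58}{3} \left(- \frac{13655}{2628}\right) = - \frac{395995}{3942}$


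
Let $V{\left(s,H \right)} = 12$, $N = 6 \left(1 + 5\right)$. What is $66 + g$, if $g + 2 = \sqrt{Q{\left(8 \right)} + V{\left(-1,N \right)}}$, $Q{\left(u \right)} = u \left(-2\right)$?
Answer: $64 + 2 i \approx 64.0 + 2.0 i$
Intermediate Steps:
$N = 36$ ($N = 6 \cdot 6 = 36$)
$Q{\left(u \right)} = - 2 u$
$g = -2 + 2 i$ ($g = -2 + \sqrt{\left(-2\right) 8 + 12} = -2 + \sqrt{-16 + 12} = -2 + \sqrt{-4} = -2 + 2 i \approx -2.0 + 2.0 i$)
$66 + g = 66 - \left(2 - 2 i\right) = 64 + 2 i$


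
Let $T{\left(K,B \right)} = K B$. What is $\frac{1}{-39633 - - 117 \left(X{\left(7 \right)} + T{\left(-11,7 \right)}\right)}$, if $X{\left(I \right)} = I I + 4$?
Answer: $- \frac{1}{42441} \approx -2.3562 \cdot 10^{-5}$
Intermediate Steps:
$T{\left(K,B \right)} = B K$
$X{\left(I \right)} = 4 + I^{2}$ ($X{\left(I \right)} = I^{2} + 4 = 4 + I^{2}$)
$\frac{1}{-39633 - - 117 \left(X{\left(7 \right)} + T{\left(-11,7 \right)}\right)} = \frac{1}{-39633 - - 117 \left(\left(4 + 7^{2}\right) + 7 \left(-11\right)\right)} = \frac{1}{-39633 - - 117 \left(\left(4 + 49\right) - 77\right)} = \frac{1}{-39633 - - 117 \left(53 - 77\right)} = \frac{1}{-39633 - \left(-117\right) \left(-24\right)} = \frac{1}{-39633 - 2808} = \frac{1}{-42441} = - \frac{1}{42441}$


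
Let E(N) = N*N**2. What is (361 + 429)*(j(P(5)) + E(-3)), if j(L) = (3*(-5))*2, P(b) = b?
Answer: -45030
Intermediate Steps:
j(L) = -30 (j(L) = -15*2 = -30)
E(N) = N**3
(361 + 429)*(j(P(5)) + E(-3)) = (361 + 429)*(-30 + (-3)**3) = 790*(-30 - 27) = 790*(-57) = -45030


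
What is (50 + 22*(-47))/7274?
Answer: -492/3637 ≈ -0.13528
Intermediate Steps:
(50 + 22*(-47))/7274 = (50 - 1034)*(1/7274) = -984*1/7274 = -492/3637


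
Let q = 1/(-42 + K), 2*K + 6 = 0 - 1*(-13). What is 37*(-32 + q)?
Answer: -91242/77 ≈ -1185.0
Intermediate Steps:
K = 7/2 (K = -3 + (0 - 1*(-13))/2 = -3 + (0 + 13)/2 = -3 + (½)*13 = -3 + 13/2 = 7/2 ≈ 3.5000)
q = -2/77 (q = 1/(-42 + 7/2) = 1/(-77/2) = -2/77 ≈ -0.025974)
37*(-32 + q) = 37*(-32 - 2/77) = 37*(-2466/77) = -91242/77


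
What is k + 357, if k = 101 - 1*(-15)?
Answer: 473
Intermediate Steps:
k = 116 (k = 101 + 15 = 116)
k + 357 = 116 + 357 = 473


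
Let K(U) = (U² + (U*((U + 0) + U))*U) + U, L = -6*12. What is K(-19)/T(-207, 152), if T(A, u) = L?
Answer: 1672/9 ≈ 185.78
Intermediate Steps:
L = -72
T(A, u) = -72
K(U) = U + U² + 2*U³ (K(U) = (U² + (U*(U + U))*U) + U = (U² + (U*(2*U))*U) + U = (U² + (2*U²)*U) + U = (U² + 2*U³) + U = U + U² + 2*U³)
K(-19)/T(-207, 152) = -19*(1 - 19 + 2*(-19)²)/(-72) = -19*(1 - 19 + 2*361)*(-1/72) = -19*(1 - 19 + 722)*(-1/72) = -19*704*(-1/72) = -13376*(-1/72) = 1672/9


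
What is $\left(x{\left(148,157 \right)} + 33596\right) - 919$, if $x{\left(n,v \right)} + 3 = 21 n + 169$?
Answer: $35951$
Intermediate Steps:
$x{\left(n,v \right)} = 166 + 21 n$ ($x{\left(n,v \right)} = -3 + \left(21 n + 169\right) = -3 + \left(169 + 21 n\right) = 166 + 21 n$)
$\left(x{\left(148,157 \right)} + 33596\right) - 919 = \left(\left(166 + 21 \cdot 148\right) + 33596\right) - 919 = \left(\left(166 + 3108\right) + 33596\right) - 919 = \left(3274 + 33596\right) - 919 = 36870 - 919 = 35951$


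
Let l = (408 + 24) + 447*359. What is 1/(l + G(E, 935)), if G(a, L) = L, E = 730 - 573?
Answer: 1/161840 ≈ 6.1789e-6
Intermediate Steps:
E = 157
l = 160905 (l = 432 + 160473 = 160905)
1/(l + G(E, 935)) = 1/(160905 + 935) = 1/161840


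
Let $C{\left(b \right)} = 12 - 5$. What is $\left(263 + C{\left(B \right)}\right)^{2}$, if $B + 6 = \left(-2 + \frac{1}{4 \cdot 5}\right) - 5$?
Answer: $72900$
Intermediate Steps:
$B = - \frac{259}{20}$ ($B = -6 - \left(7 - \frac{1}{20}\right) = -6 + \left(\left(-2 + \frac{1}{20}\right) - 5\right) = -6 - \frac{139}{20} = - \frac{259}{20} \approx -12.95$)
$C{\left(b \right)} = 7$ ($C{\left(b \right)} = 12 - 5 = 7$)
$\left(263 + C{\left(B \right)}\right)^{2} = \left(263 + 7\right)^{2} = 270^{2} = 72900$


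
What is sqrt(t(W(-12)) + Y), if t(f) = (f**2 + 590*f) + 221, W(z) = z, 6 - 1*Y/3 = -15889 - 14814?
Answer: 2*sqrt(21353) ≈ 292.25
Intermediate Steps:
Y = 92127 (Y = 18 - 3*(-15889 - 14814) = 18 - 3*(-30703) = 18 + 92109 = 92127)
t(f) = 221 + f**2 + 590*f
sqrt(t(W(-12)) + Y) = sqrt((221 + (-12)**2 + 590*(-12)) + 92127) = sqrt((221 + 144 - 7080) + 92127) = sqrt(-6715 + 92127) = sqrt(85412) = 2*sqrt(21353)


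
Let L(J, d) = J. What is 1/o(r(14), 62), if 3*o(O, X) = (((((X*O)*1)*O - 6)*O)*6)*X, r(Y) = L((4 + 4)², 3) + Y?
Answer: 1/3648297744 ≈ 2.7410e-10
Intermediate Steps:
r(Y) = 64 + Y (r(Y) = (4 + 4)² + Y = 8² + Y = 64 + Y)
o(O, X) = 2*O*X*(-6 + X*O²) (o(O, X) = ((((((X*O)*1)*O - 6)*O)*6)*X)/3 = ((((((O*X)*1)*O - 6)*O)*6)*X)/3 = (((((O*X)*O - 6)*O)*6)*X)/3 = ((((X*O² - 6)*O)*6)*X)/3 = ((((-6 + X*O²)*O)*6)*X)/3 = (((O*(-6 + X*O²))*6)*X)/3 = ((6*O*(-6 + X*O²))*X)/3 = (6*O*X*(-6 + X*O²))/3 = 2*O*X*(-6 + X*O²))
1/o(r(14), 62) = 1/(2*(64 + 14)*62*(-6 + 62*(64 + 14)²)) = 1/(2*78*62*(-6 + 62*78²)) = 1/(2*78*62*(-6 + 62*6084)) = 1/(2*78*62*(-6 + 377208)) = 1/(2*78*62*377202) = 1/3648297744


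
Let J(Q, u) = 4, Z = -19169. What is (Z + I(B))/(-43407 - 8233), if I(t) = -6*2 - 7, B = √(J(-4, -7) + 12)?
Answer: 4797/12910 ≈ 0.37157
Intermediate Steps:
B = 4 (B = √(4 + 12) = √16 = 4)
I(t) = -19 (I(t) = -12 - 7 = -19)
(Z + I(B))/(-43407 - 8233) = (-19169 - 19)/(-43407 - 8233) = -19188/(-51640) = -19188*(-1/51640) = 4797/12910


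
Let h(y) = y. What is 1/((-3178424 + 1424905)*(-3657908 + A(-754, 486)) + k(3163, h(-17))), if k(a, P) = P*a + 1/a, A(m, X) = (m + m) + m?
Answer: 3163/20300695699643818 ≈ 1.5581e-13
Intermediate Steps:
A(m, X) = 3*m (A(m, X) = 2*m + m = 3*m)
k(a, P) = 1/a + P*a
1/((-3178424 + 1424905)*(-3657908 + A(-754, 486)) + k(3163, h(-17))) = 1/((-3178424 + 1424905)*(-3657908 + 3*(-754)) + (1/3163 - 17*3163)) = 1/(-1753519*(-3657908 - 2262) + (1/3163 - 53771)) = 1/(-1753519*(-3660170) - 170077672/3163) = 1/(6418177638230 - 170077672/3163) = 1/(20300695699643818/3163) = 3163/20300695699643818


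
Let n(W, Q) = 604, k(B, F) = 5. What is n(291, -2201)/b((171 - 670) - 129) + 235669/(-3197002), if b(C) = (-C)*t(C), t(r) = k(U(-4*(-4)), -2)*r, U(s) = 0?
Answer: -58331425461/788029022980 ≈ -0.074022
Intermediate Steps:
t(r) = 5*r
b(C) = -5*C² (b(C) = (-C)*(5*C) = -5*C²)
n(291, -2201)/b((171 - 670) - 129) + 235669/(-3197002) = 604/((-5*((171 - 670) - 129)²)) + 235669/(-3197002) = 604/((-5*(-499 - 129)²)) + 235669*(-1/3197002) = 604/((-5*(-628)²)) - 235669/3197002 = 604/((-5*394384)) - 235669/3197002 = 604/(-1971920) - 235669/3197002 = 604*(-1/1971920) - 235669/3197002 = -151/492980 - 235669/3197002 = -58331425461/788029022980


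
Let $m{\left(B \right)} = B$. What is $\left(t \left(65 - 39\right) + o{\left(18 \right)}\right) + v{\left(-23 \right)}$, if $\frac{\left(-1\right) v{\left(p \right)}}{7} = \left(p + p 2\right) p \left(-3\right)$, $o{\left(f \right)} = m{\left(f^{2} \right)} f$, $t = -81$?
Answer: $37053$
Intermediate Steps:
$o{\left(f \right)} = f^{3}$ ($o{\left(f \right)} = f^{2} f = f^{3}$)
$v{\left(p \right)} = 63 p^{2}$ ($v{\left(p \right)} = - 7 \left(p + p 2\right) p \left(-3\right) = - 7 \left(p + 2 p\right) p \left(-3\right) = - 7 \cdot 3 p p \left(-3\right) = - 7 \cdot 3 p^{2} \left(-3\right) = - 7 \left(- 9 p^{2}\right) = 63 p^{2}$)
$\left(t \left(65 - 39\right) + o{\left(18 \right)}\right) + v{\left(-23 \right)} = \left(- 81 \left(65 - 39\right) + 18^{3}\right) + 63 \left(-23\right)^{2} = \left(\left(-81\right) 26 + 5832\right) + 63 \cdot 529 = \left(-2106 + 5832\right) + 33327 = 3726 + 33327 = 37053$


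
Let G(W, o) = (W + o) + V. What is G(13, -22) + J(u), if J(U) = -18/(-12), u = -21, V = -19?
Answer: -53/2 ≈ -26.500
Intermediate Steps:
G(W, o) = -19 + W + o (G(W, o) = (W + o) - 19 = -19 + W + o)
J(U) = 3/2 (J(U) = -18*(-1/12) = 3/2)
G(13, -22) + J(u) = (-19 + 13 - 22) + 3/2 = -28 + 3/2 = -53/2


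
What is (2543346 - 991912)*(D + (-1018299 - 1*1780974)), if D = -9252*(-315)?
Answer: 178580913438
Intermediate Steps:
D = 2914380
(2543346 - 991912)*(D + (-1018299 - 1*1780974)) = (2543346 - 991912)*(2914380 + (-1018299 - 1*1780974)) = 1551434*(2914380 + (-1018299 - 1780974)) = 1551434*(2914380 - 2799273) = 1551434*115107 = 178580913438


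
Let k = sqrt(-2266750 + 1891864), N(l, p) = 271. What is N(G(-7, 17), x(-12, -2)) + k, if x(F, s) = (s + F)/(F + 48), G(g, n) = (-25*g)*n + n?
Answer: 271 + 3*I*sqrt(41654) ≈ 271.0 + 612.28*I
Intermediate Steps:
G(g, n) = n - 25*g*n (G(g, n) = -25*g*n + n = n - 25*g*n)
x(F, s) = (F + s)/(48 + F)
k = 3*I*sqrt(41654) (k = sqrt(-374886) = 3*I*sqrt(41654) ≈ 612.28*I)
N(G(-7, 17), x(-12, -2)) + k = 271 + 3*I*sqrt(41654)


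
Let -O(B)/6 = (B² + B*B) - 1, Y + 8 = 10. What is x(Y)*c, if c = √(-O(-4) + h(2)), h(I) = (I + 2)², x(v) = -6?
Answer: -6*√202 ≈ -85.276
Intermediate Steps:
Y = 2 (Y = -8 + 10 = 2)
h(I) = (2 + I)²
O(B) = 6 - 12*B² (O(B) = -6*((B² + B*B) - 1) = -6*((B² + B²) - 1) = -6*(2*B² - 1) = -6*(-1 + 2*B²) = 6 - 12*B²)
c = √202 (c = √(-(6 - 12*(-4)²) + (2 + 2)²) = √(-(6 - 12*16) + 4²) = √(-(6 - 192) + 16) = √(-1*(-186) + 16) = √(186 + 16) = √202 ≈ 14.213)
x(Y)*c = -6*√202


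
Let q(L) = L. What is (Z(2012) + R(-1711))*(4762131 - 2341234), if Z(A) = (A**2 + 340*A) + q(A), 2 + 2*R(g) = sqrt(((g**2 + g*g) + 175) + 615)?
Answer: 11461095308795 + 7262691*sqrt(162662) ≈ 1.1464e+13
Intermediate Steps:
R(g) = -1 + sqrt(790 + 2*g**2)/2 (R(g) = -1 + sqrt(((g**2 + g*g) + 175) + 615)/2 = -1 + sqrt(((g**2 + g**2) + 175) + 615)/2 = -1 + sqrt((2*g**2 + 175) + 615)/2 = -1 + sqrt((175 + 2*g**2) + 615)/2 = -1 + sqrt(790 + 2*g**2)/2)
Z(A) = A**2 + 341*A (Z(A) = (A**2 + 340*A) + A = A**2 + 341*A)
(Z(2012) + R(-1711))*(4762131 - 2341234) = (2012*(341 + 2012) + (-1 + sqrt(790 + 2*(-1711)**2)/2))*(4762131 - 2341234) = (2012*2353 + (-1 + sqrt(790 + 2*2927521)/2))*2420897 = (4734236 + (-1 + sqrt(790 + 5855042)/2))*2420897 = (4734236 + (-1 + sqrt(5855832)/2))*2420897 = (4734236 + (-1 + (6*sqrt(162662))/2))*2420897 = (4734236 + (-1 + 3*sqrt(162662)))*2420897 = (4734235 + 3*sqrt(162662))*2420897 = 11461095308795 + 7262691*sqrt(162662)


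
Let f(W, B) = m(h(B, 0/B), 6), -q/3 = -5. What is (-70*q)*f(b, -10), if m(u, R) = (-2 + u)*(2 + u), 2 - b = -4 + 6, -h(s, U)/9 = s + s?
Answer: -34015800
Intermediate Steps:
q = 15 (q = -3*(-5) = 15)
h(s, U) = -18*s (h(s, U) = -9*(s + s) = -18*s)
b = 0 (b = 2 - (-4 + 6) = 2 - 1*2 = 2 - 2 = 0)
f(W, B) = -4 + 324*B² (f(W, B) = -4 + (-18*B)² = -4 + 324*B²)
(-70*q)*f(b, -10) = (-70*15)*(-4 + 324*(-10)²) = -1050*(-4 + 324*100) = -1050*(-4 + 32400) = -1050*32396 = -34015800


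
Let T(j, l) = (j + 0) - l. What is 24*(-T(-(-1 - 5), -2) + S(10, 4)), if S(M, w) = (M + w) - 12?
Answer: -144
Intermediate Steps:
S(M, w) = -12 + M + w
T(j, l) = j - l
24*(-T(-(-1 - 5), -2) + S(10, 4)) = 24*(-(-(-1 - 5) - 1*(-2)) + (-12 + 10 + 4)) = 24*(-(-1*(-6) + 2) + 2) = 24*(-(6 + 2) + 2) = 24*(-1*8 + 2) = 24*(-8 + 2) = 24*(-6) = -144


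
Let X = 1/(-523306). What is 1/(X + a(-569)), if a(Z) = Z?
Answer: -523306/297761115 ≈ -0.0017575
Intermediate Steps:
X = -1/523306 ≈ -1.9109e-6
1/(X + a(-569)) = 1/(-1/523306 - 569) = 1/(-297761115/523306) = -523306/297761115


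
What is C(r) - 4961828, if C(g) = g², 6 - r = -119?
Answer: -4946203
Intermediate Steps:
r = 125 (r = 6 - 1*(-119) = 6 + 119 = 125)
C(r) - 4961828 = 125² - 4961828 = 15625 - 4961828 = -4946203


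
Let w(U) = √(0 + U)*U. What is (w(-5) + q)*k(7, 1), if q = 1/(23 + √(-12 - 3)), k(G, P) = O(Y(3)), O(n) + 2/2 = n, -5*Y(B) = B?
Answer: -23/340 + 8*I*√5 + I*√15/340 ≈ -0.067647 + 17.9*I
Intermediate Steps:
Y(B) = -B/5
O(n) = -1 + n
k(G, P) = -8/5 (k(G, P) = -1 - ⅕*3 = -1 - ⅗ = -8/5)
w(U) = U^(3/2) (w(U) = √U*U = U^(3/2))
q = 1/(23 + I*√15) (q = 1/(23 + √(-15)) = 1/(23 + I*√15) ≈ 0.042279 - 0.0071195*I)
(w(-5) + q)*k(7, 1) = ((-5)^(3/2) + (23/544 - I*√15/544))*(-8/5) = (-5*I*√5 + (23/544 - I*√15/544))*(-8/5) = (23/544 - 5*I*√5 - I*√15/544)*(-8/5) = -23/340 + 8*I*√5 + I*√15/340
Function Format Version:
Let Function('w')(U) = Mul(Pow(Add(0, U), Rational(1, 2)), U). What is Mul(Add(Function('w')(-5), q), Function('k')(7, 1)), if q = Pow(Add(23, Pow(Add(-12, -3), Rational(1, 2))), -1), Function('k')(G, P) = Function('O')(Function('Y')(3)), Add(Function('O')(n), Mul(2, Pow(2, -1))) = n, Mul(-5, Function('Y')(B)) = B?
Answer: Add(Rational(-23, 340), Mul(8, I, Pow(5, Rational(1, 2))), Mul(Rational(1, 340), I, Pow(15, Rational(1, 2)))) ≈ Add(-0.067647, Mul(17.900, I))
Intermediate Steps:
Function('Y')(B) = Mul(Rational(-1, 5), B)
Function('O')(n) = Add(-1, n)
Function('k')(G, P) = Rational(-8, 5) (Function('k')(G, P) = Add(-1, Mul(Rational(-1, 5), 3)) = Add(-1, Rational(-3, 5)) = Rational(-8, 5))
Function('w')(U) = Pow(U, Rational(3, 2)) (Function('w')(U) = Mul(Pow(U, Rational(1, 2)), U) = Pow(U, Rational(3, 2)))
q = Pow(Add(23, Mul(I, Pow(15, Rational(1, 2)))), -1) (q = Pow(Add(23, Pow(-15, Rational(1, 2))), -1) = Pow(Add(23, Mul(I, Pow(15, Rational(1, 2)))), -1) ≈ Add(0.042279, Mul(-0.0071195, I)))
Mul(Add(Function('w')(-5), q), Function('k')(7, 1)) = Mul(Add(Pow(-5, Rational(3, 2)), Add(Rational(23, 544), Mul(Rational(-1, 544), I, Pow(15, Rational(1, 2))))), Rational(-8, 5)) = Mul(Add(Mul(-5, I, Pow(5, Rational(1, 2))), Add(Rational(23, 544), Mul(Rational(-1, 544), I, Pow(15, Rational(1, 2))))), Rational(-8, 5)) = Mul(Add(Rational(23, 544), Mul(-5, I, Pow(5, Rational(1, 2))), Mul(Rational(-1, 544), I, Pow(15, Rational(1, 2)))), Rational(-8, 5)) = Add(Rational(-23, 340), Mul(8, I, Pow(5, Rational(1, 2))), Mul(Rational(1, 340), I, Pow(15, Rational(1, 2))))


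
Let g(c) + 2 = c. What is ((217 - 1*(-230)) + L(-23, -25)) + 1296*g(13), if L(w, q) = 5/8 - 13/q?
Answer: 2940829/200 ≈ 14704.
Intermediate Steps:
L(w, q) = 5/8 - 13/q (L(w, q) = 5*(⅛) - 13/q = 5/8 - 13/q)
g(c) = -2 + c
((217 - 1*(-230)) + L(-23, -25)) + 1296*g(13) = ((217 - 1*(-230)) + (5/8 - 13/(-25))) + 1296*(-2 + 13) = ((217 + 230) + (5/8 - 13*(-1/25))) + 1296*11 = (447 + (5/8 + 13/25)) + 14256 = (447 + 229/200) + 14256 = 89629/200 + 14256 = 2940829/200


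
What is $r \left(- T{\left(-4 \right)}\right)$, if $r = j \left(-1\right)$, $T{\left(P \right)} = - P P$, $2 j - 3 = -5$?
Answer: $16$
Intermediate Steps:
$j = -1$ ($j = \frac{3}{2} + \frac{1}{2} \left(-5\right) = \frac{3}{2} - \frac{5}{2} = -1$)
$T{\left(P \right)} = - P^{2}$
$r = 1$ ($r = \left(-1\right) \left(-1\right) = 1$)
$r \left(- T{\left(-4 \right)}\right) = 1 \left(- \left(-1\right) \left(-4\right)^{2}\right) = 1 \left(- \left(-1\right) 16\right) = 1 \left(\left(-1\right) \left(-16\right)\right) = 1 \cdot 16 = 16$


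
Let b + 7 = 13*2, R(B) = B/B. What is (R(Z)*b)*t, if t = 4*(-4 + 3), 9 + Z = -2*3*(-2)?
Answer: -76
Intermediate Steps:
Z = 3 (Z = -9 - 2*3*(-2) = -9 - 6*(-2) = -9 + 12 = 3)
R(B) = 1
t = -4 (t = 4*(-1) = -4)
b = 19 (b = -7 + 13*2 = -7 + 26 = 19)
(R(Z)*b)*t = (1*19)*(-4) = 19*(-4) = -76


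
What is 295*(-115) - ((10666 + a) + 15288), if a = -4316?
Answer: -55563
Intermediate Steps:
295*(-115) - ((10666 + a) + 15288) = 295*(-115) - ((10666 - 4316) + 15288) = -33925 - (6350 + 15288) = -33925 - 1*21638 = -33925 - 21638 = -55563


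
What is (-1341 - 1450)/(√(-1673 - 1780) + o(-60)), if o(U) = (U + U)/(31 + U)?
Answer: -3237560/972791 + 2347231*I*√3453/2918373 ≈ -3.3281 + 47.262*I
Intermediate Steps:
o(U) = 2*U/(31 + U) (o(U) = (2*U)/(31 + U) = 2*U/(31 + U))
(-1341 - 1450)/(√(-1673 - 1780) + o(-60)) = (-1341 - 1450)/(√(-1673 - 1780) + 2*(-60)/(31 - 60)) = -2791/(√(-3453) + 2*(-60)/(-29)) = -2791/(I*√3453 + 2*(-60)*(-1/29)) = -2791/(I*√3453 + 120/29) = -2791/(120/29 + I*√3453)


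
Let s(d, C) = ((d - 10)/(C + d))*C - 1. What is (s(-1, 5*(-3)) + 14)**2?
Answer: 1849/256 ≈ 7.2227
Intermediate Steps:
s(d, C) = -1 + C*(-10 + d)/(C + d) (s(d, C) = ((-10 + d)/(C + d))*C - 1 = C*(-10 + d)/(C + d) - 1 = -1 + C*(-10 + d)/(C + d))
(s(-1, 5*(-3)) + 14)**2 = ((-1*(-1) - 55*(-3) + (5*(-3))*(-1))/(5*(-3) - 1) + 14)**2 = ((1 - 11*(-15) - 15*(-1))/(-15 - 1) + 14)**2 = ((1 + 165 + 15)/(-16) + 14)**2 = (-1/16*181 + 14)**2 = (-181/16 + 14)**2 = (43/16)**2 = 1849/256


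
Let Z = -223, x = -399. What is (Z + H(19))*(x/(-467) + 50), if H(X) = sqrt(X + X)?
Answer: -5296027/467 + 23749*sqrt(38)/467 ≈ -11027.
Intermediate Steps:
H(X) = sqrt(2)*sqrt(X) (H(X) = sqrt(2*X) = sqrt(2)*sqrt(X))
(Z + H(19))*(x/(-467) + 50) = (-223 + sqrt(2)*sqrt(19))*(-399/(-467) + 50) = (-223 + sqrt(38))*(-399*(-1/467) + 50) = (-223 + sqrt(38))*(399/467 + 50) = (-223 + sqrt(38))*(23749/467) = -5296027/467 + 23749*sqrt(38)/467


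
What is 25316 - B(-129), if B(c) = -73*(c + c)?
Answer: 6482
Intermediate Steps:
B(c) = -146*c
25316 - B(-129) = 25316 - (-146)*(-129) = 25316 - 1*18834 = 25316 - 18834 = 6482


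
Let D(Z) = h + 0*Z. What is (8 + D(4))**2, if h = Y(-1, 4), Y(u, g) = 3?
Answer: 121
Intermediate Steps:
h = 3
D(Z) = 3 (D(Z) = 3 + 0*Z = 3 + 0 = 3)
(8 + D(4))**2 = (8 + 3)**2 = 11**2 = 121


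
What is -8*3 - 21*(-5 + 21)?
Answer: -360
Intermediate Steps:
-8*3 - 21*(-5 + 21) = -24 - 21*16 = -24 - 336 = -360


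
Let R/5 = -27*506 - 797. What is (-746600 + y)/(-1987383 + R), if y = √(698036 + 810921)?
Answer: 373300/1029839 - √1508957/2059678 ≈ 0.36189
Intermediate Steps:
y = √1508957 ≈ 1228.4
R = -72295 (R = 5*(-27*506 - 797) = 5*(-13662 - 797) = 5*(-14459) = -72295)
(-746600 + y)/(-1987383 + R) = (-746600 + √1508957)/(-1987383 - 72295) = (-746600 + √1508957)/(-2059678) = (-746600 + √1508957)*(-1/2059678) = 373300/1029839 - √1508957/2059678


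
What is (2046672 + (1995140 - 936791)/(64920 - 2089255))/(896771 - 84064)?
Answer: 4143148704771/1645191224845 ≈ 2.5183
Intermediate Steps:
(2046672 + (1995140 - 936791)/(64920 - 2089255))/(896771 - 84064) = (2046672 + 1058349/(-2024335))/812707 = (2046672 + 1058349*(-1/2024335))*(1/812707) = (2046672 - 1058349/2024335)*(1/812707) = (4143148704771/2024335)*(1/812707) = 4143148704771/1645191224845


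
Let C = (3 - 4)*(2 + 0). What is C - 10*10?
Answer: -102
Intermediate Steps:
C = -2 (C = -1*2 = -2)
C - 10*10 = -2 - 10*10 = -2 - 100 = -102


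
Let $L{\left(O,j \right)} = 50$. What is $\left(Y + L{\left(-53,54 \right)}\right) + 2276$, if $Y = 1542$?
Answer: $3868$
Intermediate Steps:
$\left(Y + L{\left(-53,54 \right)}\right) + 2276 = \left(1542 + 50\right) + 2276 = 1592 + 2276 = 3868$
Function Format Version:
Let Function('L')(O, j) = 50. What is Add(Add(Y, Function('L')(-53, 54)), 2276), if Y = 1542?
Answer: 3868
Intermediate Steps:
Add(Add(Y, Function('L')(-53, 54)), 2276) = Add(Add(1542, 50), 2276) = Add(1592, 2276) = 3868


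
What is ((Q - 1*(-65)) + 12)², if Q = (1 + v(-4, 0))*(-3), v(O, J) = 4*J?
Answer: 5476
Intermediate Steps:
Q = -3 (Q = (1 + 4*0)*(-3) = (1 + 0)*(-3) = 1*(-3) = -3)
((Q - 1*(-65)) + 12)² = ((-3 - 1*(-65)) + 12)² = ((-3 + 65) + 12)² = (62 + 12)² = 74² = 5476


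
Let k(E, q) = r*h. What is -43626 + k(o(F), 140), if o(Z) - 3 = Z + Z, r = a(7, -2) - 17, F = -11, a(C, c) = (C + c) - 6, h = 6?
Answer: -43734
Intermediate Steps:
a(C, c) = -6 + C + c
r = -18 (r = (-6 + 7 - 2) - 17 = -1 - 17 = -18)
o(Z) = 3 + 2*Z (o(Z) = 3 + (Z + Z) = 3 + 2*Z)
k(E, q) = -108 (k(E, q) = -18*6 = -108)
-43626 + k(o(F), 140) = -43626 - 108 = -43734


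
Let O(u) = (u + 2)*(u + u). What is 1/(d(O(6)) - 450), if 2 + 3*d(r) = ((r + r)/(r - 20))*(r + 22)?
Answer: -57/20024 ≈ -0.0028466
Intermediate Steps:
O(u) = 2*u*(2 + u) (O(u) = (2 + u)*(2*u) = 2*u*(2 + u))
d(r) = -2/3 + 2*r*(22 + r)/(3*(-20 + r)) (d(r) = -2/3 + (((r + r)/(r - 20))*(r + 22))/3 = -2/3 + (((2*r)/(-20 + r))*(22 + r))/3 = -2/3 + ((2*r/(-20 + r))*(22 + r))/3 = -2/3 + (2*r*(22 + r)/(-20 + r))/3 = -2/3 + 2*r*(22 + r)/(3*(-20 + r)))
1/(d(O(6)) - 450) = 1/(2*(20 + (2*6*(2 + 6))**2 + 21*(2*6*(2 + 6)))/(3*(-20 + 2*6*(2 + 6))) - 450) = 1/(2*(20 + (2*6*8)**2 + 21*(2*6*8))/(3*(-20 + 2*6*8)) - 450) = 1/(2*(20 + 96**2 + 21*96)/(3*(-20 + 96)) - 450) = 1/((2/3)*(20 + 9216 + 2016)/76 - 450) = 1/((2/3)*(1/76)*11252 - 450) = 1/(5626/57 - 450) = 1/(-20024/57) = -57/20024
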